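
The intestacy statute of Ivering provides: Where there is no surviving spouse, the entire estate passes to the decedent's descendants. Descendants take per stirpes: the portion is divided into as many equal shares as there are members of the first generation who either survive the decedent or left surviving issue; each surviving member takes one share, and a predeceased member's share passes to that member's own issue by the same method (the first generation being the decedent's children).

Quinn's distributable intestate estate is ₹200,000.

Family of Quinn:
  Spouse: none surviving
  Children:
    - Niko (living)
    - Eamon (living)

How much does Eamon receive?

The entire ₹200,000 passes to the descendants.
That amount (₹200,000) is divided into 2 shares of ₹100,000: Niko and Eamon each take ₹100,000.

Eamon receives ₹100,000.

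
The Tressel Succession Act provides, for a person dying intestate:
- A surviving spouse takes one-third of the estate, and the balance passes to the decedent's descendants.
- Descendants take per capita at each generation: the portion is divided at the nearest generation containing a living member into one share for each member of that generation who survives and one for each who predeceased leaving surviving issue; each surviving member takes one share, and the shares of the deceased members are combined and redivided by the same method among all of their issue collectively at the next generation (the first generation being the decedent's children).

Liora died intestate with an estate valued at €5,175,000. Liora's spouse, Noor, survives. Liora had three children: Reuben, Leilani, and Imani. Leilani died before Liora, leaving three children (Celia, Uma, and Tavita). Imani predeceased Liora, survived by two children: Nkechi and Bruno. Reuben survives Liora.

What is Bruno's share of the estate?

Noor takes one-third of €5,175,000 = €1,725,000. The remaining €3,450,000 passes to the descendants.
The descendants' portion (€3,450,000) is divided at the children's generation into 3 shares of €1,150,000. Reuben takes €1,150,000. The 2 shares of the deceased (Leilani and Imani) are combined into a pool of €2,300,000.
That pool (€2,300,000) is divided at the grandchildren's generation equally among Celia, Uma, Tavita, Nkechi, and Bruno: €460,000 each.

Bruno receives €460,000.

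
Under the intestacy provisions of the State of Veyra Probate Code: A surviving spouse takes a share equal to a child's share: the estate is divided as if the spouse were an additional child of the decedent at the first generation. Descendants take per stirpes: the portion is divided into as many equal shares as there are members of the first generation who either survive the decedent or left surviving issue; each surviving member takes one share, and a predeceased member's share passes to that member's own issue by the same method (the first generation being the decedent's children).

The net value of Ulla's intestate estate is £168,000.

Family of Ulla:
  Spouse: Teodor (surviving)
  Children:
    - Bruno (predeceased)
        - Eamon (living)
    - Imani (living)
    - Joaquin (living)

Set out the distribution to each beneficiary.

Teodor: £42,000; Eamon: £42,000; Imani: £42,000; Joaquin: £42,000

The spouse counts as an additional share at the children's level, so there are 4 primary shares of £42,000. Teodor takes one such share (£42,000).
The children's combined portion (£126,000) is divided into 3 shares of £42,000: Imani and Joaquin each take £42,000; Bruno's £42,000 share passes to Bruno's issue.
Bruno's share (£42,000) passes entirely to Eamon.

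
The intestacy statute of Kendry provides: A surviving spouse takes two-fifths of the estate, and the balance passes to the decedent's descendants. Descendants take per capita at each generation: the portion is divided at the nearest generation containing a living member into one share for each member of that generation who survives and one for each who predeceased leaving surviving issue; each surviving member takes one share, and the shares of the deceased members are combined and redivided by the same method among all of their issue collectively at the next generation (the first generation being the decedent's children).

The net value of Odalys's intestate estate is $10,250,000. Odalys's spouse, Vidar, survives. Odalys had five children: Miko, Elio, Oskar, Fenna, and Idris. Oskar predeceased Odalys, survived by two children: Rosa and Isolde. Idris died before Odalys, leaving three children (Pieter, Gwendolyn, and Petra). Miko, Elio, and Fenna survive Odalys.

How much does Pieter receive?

Vidar takes two-fifths of $10,250,000 = $4,100,000. The remaining $6,150,000 passes to the descendants.
The descendants' portion ($6,150,000) is divided at the children's generation into 5 shares of $1,230,000. Miko, Elio, and Fenna each take $1,230,000. The 2 shares of the deceased (Oskar and Idris) are combined into a pool of $2,460,000.
That pool ($2,460,000) is divided at the grandchildren's generation equally among Rosa, Isolde, Pieter, Gwendolyn, and Petra: $492,000 each.

Pieter receives $492,000.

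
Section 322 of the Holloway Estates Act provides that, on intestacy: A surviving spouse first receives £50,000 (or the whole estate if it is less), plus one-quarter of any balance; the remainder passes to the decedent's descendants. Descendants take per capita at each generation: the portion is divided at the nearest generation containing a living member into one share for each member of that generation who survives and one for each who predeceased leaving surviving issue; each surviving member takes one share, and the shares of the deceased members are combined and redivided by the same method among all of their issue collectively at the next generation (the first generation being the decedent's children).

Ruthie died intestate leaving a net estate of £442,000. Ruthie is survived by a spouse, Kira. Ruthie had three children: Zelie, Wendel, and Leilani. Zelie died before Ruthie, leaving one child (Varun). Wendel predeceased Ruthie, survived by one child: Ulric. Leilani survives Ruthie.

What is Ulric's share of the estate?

Ulric receives £98,000.

Kira first takes £50,000, leaving a balance of £392,000. Kira then takes one-quarter of the balance (£98,000), for a total of £148,000. The remaining £294,000 passes to the descendants.
The descendants' portion (£294,000) is divided at the children's generation into 3 shares of £98,000. Leilani takes £98,000. The 2 shares of the deceased (Zelie and Wendel) are combined into a pool of £196,000.
That pool (£196,000) is divided at the grandchildren's generation equally among Varun and Ulric: £98,000 each.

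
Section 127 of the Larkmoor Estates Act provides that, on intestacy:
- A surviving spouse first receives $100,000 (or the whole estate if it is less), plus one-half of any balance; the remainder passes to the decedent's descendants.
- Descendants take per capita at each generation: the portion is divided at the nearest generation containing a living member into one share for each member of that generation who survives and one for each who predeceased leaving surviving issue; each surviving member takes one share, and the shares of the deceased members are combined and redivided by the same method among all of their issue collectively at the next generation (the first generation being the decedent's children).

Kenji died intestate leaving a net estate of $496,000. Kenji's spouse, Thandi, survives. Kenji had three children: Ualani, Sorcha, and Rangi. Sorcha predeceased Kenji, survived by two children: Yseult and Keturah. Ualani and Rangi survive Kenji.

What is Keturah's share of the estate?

Keturah receives $33,000.

Thandi first takes $100,000, leaving a balance of $396,000. Thandi then takes one-half of the balance ($198,000), for a total of $298,000. The remaining $198,000 passes to the descendants.
The descendants' portion ($198,000) is divided at the children's generation into 3 shares of $66,000. Ualani and Rangi each take $66,000. The remaining share for the deceased Sorcha ($66,000) is carried to the next generation.
That pool ($66,000) is divided at the grandchildren's generation equally among Yseult and Keturah: $33,000 each.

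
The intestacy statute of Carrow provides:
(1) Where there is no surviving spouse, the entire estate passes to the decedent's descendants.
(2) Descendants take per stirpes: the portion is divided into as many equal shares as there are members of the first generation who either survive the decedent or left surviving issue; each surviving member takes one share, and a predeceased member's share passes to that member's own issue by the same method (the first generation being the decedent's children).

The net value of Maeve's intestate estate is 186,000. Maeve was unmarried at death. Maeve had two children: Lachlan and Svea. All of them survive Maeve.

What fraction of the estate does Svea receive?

The entire 186,000 passes to the descendants.
That amount (186,000) is divided into 2 shares of 93,000: Lachlan and Svea each take 93,000.

Svea receives 1/2 of the estate.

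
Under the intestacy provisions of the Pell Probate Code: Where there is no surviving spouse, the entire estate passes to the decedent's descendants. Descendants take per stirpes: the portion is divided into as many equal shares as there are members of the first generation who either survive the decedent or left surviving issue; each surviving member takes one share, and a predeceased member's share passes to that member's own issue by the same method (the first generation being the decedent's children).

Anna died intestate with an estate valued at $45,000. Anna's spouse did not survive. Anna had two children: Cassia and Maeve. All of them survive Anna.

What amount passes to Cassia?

The entire $45,000 passes to the descendants.
That amount ($45,000) is divided into 2 shares of $22,500: Cassia and Maeve each take $22,500.

Cassia receives $22,500.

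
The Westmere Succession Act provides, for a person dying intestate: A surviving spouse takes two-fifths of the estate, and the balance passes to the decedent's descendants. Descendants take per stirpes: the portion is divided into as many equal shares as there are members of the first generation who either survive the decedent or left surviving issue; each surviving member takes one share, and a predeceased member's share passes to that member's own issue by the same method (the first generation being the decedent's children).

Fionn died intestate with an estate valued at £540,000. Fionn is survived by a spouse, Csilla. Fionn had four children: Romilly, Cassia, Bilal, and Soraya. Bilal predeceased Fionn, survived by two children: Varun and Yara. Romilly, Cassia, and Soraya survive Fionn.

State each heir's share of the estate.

Csilla: £216,000; Romilly: £81,000; Cassia: £81,000; Varun: £40,500; Yara: £40,500; Soraya: £81,000

Csilla takes two-fifths of £540,000 = £216,000. The remaining £324,000 passes to the descendants.
The descendants' portion (£324,000) is divided into 4 shares of £81,000: Romilly, Cassia, and Soraya each take £81,000; Bilal's £81,000 share passes to Bilal's issue.
Bilal's share (£81,000) is divided into 2 shares of £40,500: Varun and Yara each take £40,500.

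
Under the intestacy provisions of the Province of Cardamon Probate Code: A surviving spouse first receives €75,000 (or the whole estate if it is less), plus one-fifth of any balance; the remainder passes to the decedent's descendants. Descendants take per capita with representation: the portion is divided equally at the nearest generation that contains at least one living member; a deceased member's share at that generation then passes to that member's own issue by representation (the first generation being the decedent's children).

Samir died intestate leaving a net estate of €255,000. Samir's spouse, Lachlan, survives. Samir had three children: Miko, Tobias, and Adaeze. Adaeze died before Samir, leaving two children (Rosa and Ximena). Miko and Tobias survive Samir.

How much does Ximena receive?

Ximena receives €24,000.

Lachlan first takes €75,000, leaving a balance of €180,000. Lachlan then takes one-fifth of the balance (€36,000), for a total of €111,000. The remaining €144,000 passes to the descendants.
The descendants' portion (€144,000) is divided into 3 shares of €48,000: Miko and Tobias each take €48,000; Adaeze's €48,000 share passes to Adaeze's issue.
Adaeze's share (€48,000) is divided into 2 shares of €24,000: Rosa and Ximena each take €24,000.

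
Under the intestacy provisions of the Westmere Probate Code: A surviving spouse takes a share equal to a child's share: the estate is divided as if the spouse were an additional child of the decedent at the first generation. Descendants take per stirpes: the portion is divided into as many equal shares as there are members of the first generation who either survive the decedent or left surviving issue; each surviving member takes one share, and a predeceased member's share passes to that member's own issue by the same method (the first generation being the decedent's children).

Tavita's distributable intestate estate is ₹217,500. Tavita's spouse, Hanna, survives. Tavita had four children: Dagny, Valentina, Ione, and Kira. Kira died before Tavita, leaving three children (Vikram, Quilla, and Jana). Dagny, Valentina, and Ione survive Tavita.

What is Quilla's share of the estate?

The spouse counts as an additional share at the children's level, so there are 5 primary shares of ₹43,500. Hanna takes one such share (₹43,500).
The children's combined portion (₹174,000) is divided into 4 shares of ₹43,500: Dagny, Valentina, and Ione each take ₹43,500; Kira's ₹43,500 share passes to Kira's issue.
Kira's share (₹43,500) is divided into 3 shares of ₹14,500: Vikram, Quilla, and Jana each take ₹14,500.

Quilla receives ₹14,500.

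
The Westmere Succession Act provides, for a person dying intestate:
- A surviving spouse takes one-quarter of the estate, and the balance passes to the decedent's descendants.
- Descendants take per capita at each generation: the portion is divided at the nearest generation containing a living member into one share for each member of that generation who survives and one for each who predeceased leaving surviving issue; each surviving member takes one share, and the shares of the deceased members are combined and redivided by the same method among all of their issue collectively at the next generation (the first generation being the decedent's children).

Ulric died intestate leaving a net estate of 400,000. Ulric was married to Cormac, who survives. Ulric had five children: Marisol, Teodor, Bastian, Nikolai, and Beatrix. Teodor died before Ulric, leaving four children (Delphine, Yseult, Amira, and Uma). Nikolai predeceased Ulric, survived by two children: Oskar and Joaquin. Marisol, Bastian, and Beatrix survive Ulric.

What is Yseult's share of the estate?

Yseult receives 20,000.

Cormac takes one-quarter of 400,000 = 100,000. The remaining 300,000 passes to the descendants.
The descendants' portion (300,000) is divided at the children's generation into 5 shares of 60,000. Marisol, Bastian, and Beatrix each take 60,000. The 2 shares of the deceased (Teodor and Nikolai) are combined into a pool of 120,000.
That pool (120,000) is divided at the grandchildren's generation equally among Delphine, Yseult, Amira, Uma, Oskar, and Joaquin: 20,000 each.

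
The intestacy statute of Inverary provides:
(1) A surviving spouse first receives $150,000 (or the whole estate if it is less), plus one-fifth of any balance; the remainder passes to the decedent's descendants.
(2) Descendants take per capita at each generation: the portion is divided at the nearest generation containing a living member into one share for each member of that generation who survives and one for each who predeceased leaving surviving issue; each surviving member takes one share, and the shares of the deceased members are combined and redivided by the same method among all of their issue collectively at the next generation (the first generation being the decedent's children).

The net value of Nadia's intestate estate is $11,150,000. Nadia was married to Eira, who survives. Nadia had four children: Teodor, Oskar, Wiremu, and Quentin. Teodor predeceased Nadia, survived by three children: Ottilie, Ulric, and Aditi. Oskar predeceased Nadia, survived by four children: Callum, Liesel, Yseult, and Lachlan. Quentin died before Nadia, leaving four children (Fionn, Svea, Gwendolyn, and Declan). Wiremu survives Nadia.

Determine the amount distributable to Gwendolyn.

Gwendolyn receives $600,000.

Eira first takes $150,000, leaving a balance of $11,000,000. Eira then takes one-fifth of the balance ($2,200,000), for a total of $2,350,000. The remaining $8,800,000 passes to the descendants.
The descendants' portion ($8,800,000) is divided at the children's generation into 4 shares of $2,200,000. Wiremu takes $2,200,000. The 3 shares of the deceased (Teodor, Oskar, and Quentin) are combined into a pool of $6,600,000.
That pool ($6,600,000) is divided at the grandchildren's generation equally among Ottilie, Ulric, Aditi, Callum, Liesel, Yseult, Lachlan, Fionn, Svea, Gwendolyn, and Declan: $600,000 each.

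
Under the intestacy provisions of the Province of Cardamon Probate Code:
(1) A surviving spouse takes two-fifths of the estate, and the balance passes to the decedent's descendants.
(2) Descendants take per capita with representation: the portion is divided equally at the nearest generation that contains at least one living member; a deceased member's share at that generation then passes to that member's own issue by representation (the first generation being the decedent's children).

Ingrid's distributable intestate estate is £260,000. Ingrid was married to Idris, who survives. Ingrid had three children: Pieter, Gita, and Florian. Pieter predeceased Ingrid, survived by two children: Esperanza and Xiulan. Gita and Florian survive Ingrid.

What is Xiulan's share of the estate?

Xiulan receives £26,000.

Idris takes two-fifths of £260,000 = £104,000. The remaining £156,000 passes to the descendants.
The descendants' portion (£156,000) is divided into 3 shares of £52,000: Gita and Florian each take £52,000; Pieter's £52,000 share passes to Pieter's issue.
Pieter's share (£52,000) is divided into 2 shares of £26,000: Esperanza and Xiulan each take £26,000.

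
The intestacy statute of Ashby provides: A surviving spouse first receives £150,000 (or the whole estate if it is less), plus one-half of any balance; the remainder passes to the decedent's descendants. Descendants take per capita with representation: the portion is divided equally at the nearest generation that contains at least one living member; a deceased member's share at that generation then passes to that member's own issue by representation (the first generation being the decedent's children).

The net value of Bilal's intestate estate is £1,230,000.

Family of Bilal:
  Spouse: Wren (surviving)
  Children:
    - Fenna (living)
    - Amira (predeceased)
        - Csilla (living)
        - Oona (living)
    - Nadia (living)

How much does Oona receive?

Oona receives £90,000.

Wren first takes £150,000, leaving a balance of £1,080,000. Wren then takes one-half of the balance (£540,000), for a total of £690,000. The remaining £540,000 passes to the descendants.
The descendants' portion (£540,000) is divided into 3 shares of £180,000: Fenna and Nadia each take £180,000; Amira's £180,000 share passes to Amira's issue.
Amira's share (£180,000) is divided into 2 shares of £90,000: Csilla and Oona each take £90,000.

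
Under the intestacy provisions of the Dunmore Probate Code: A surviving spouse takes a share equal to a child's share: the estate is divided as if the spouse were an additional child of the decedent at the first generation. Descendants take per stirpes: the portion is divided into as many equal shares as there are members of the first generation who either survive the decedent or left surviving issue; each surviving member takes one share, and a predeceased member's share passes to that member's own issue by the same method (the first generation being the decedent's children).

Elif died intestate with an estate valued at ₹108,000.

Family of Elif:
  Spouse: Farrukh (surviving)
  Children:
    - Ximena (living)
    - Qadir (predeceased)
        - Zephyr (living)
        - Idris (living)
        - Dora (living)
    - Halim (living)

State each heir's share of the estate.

The spouse counts as an additional share at the children's level, so there are 4 primary shares of ₹27,000. Farrukh takes one such share (₹27,000).
The children's combined portion (₹81,000) is divided into 3 shares of ₹27,000: Ximena and Halim each take ₹27,000; Qadir's ₹27,000 share passes to Qadir's issue.
Qadir's share (₹27,000) is divided into 3 shares of ₹9,000: Zephyr, Idris, and Dora each take ₹9,000.

Farrukh: ₹27,000; Ximena: ₹27,000; Zephyr: ₹9,000; Idris: ₹9,000; Dora: ₹9,000; Halim: ₹27,000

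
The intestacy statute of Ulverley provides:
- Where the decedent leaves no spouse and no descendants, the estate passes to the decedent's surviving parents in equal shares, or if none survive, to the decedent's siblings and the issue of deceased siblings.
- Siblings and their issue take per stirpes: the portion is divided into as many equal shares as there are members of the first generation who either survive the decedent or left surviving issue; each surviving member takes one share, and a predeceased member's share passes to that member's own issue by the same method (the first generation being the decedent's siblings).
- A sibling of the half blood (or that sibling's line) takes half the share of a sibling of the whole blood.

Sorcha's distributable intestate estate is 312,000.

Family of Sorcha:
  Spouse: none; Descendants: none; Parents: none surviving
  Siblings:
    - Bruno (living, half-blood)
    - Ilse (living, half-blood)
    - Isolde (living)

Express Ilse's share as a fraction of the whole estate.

Ilse receives 1/4 of the estate.

The entire 312,000 passes to the siblings and their issue.
Counting each half-blood sibling's line as half a unit, there are 2 units in 312,000, so one unit is 156,000. Whole-blood lines (Isolde) take 156,000 each; half-blood lines (Bruno and Ilse) take 78,000 each.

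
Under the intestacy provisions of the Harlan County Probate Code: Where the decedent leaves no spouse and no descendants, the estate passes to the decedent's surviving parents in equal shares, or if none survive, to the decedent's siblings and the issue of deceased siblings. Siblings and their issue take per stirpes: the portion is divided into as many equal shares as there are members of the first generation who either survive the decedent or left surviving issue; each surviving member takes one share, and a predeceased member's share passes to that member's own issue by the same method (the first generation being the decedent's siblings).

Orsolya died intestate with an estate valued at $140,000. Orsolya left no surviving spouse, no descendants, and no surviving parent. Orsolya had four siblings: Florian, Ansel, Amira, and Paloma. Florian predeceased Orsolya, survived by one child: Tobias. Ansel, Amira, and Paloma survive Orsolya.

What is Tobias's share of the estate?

The entire $140,000 passes to the siblings and their issue.
That amount ($140,000) is divided into 4 shares of $35,000: Ansel, Amira, and Paloma each take $35,000; Florian's $35,000 share passes to Florian's issue.
Florian's share ($35,000) passes entirely to Tobias.

Tobias receives $35,000.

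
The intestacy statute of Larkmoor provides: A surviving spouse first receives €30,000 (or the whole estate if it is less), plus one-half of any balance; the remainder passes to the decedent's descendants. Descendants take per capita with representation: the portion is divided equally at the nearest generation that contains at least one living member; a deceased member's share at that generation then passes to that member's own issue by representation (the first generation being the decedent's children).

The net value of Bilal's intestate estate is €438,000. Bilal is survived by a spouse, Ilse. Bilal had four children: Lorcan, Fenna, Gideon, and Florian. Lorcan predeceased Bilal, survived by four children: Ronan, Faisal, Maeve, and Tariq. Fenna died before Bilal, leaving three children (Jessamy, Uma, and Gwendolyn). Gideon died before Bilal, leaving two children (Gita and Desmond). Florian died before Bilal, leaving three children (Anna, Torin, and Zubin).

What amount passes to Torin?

Ilse first takes €30,000, leaving a balance of €408,000. Ilse then takes one-half of the balance (€204,000), for a total of €234,000. The remaining €204,000 passes to the descendants.
No child survives, so the initial division is made at the grandchildren's generation.
The descendants' portion (€204,000) is divided into 12 shares of €17,000: Ronan, Faisal, Maeve, Tariq, Jessamy, Uma, Gwendolyn, Gita, Desmond, Anna, Torin, and Zubin each take €17,000.

Torin receives €17,000.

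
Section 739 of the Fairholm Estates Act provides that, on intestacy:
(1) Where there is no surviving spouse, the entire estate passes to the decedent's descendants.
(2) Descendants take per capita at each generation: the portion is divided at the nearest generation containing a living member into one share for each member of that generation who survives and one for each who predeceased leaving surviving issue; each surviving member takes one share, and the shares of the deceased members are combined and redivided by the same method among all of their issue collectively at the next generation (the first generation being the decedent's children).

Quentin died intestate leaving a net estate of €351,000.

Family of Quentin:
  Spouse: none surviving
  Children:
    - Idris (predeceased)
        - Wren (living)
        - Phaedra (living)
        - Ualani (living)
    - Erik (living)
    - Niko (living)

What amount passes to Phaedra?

Phaedra receives €39,000.

The entire €351,000 passes to the descendants.
That amount (€351,000) is divided at the children's generation into 3 shares of €117,000. Erik and Niko each take €117,000. The remaining share for the deceased Idris (€117,000) is carried to the next generation.
That pool (€117,000) is divided at the grandchildren's generation equally among Wren, Phaedra, and Ualani: €39,000 each.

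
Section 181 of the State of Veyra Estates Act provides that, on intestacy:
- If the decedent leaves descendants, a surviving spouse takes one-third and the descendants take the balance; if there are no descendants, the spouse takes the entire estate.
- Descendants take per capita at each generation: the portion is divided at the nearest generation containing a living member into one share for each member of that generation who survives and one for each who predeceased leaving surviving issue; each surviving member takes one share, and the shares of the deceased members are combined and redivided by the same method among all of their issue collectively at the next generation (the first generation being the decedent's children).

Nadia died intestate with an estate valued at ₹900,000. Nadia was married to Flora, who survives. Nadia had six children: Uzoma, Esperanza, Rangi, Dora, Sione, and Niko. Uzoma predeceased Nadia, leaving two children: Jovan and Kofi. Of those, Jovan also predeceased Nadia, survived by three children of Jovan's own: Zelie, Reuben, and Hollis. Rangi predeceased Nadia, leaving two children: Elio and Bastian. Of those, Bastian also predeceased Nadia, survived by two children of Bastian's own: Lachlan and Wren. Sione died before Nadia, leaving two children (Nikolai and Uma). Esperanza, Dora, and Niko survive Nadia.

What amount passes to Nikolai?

Flora takes one-third of ₹900,000 = ₹300,000. The remaining ₹600,000 passes to the descendants.
The descendants' portion (₹600,000) is divided at the children's generation into 6 shares of ₹100,000. Esperanza, Dora, and Niko each take ₹100,000. The 3 shares of the deceased (Uzoma, Rangi, and Sione) are combined into a pool of ₹300,000.
That pool (₹300,000) is divided at the grandchildren's generation into 6 shares of ₹50,000. Kofi, Elio, Nikolai, and Uma each take ₹50,000. The 2 shares of the deceased (Jovan and Bastian) are combined into a pool of ₹100,000.
That pool (₹100,000) is divided at the great-grandchildren's generation equally among Zelie, Reuben, Hollis, Lachlan, and Wren: ₹20,000 each.

Nikolai receives ₹50,000.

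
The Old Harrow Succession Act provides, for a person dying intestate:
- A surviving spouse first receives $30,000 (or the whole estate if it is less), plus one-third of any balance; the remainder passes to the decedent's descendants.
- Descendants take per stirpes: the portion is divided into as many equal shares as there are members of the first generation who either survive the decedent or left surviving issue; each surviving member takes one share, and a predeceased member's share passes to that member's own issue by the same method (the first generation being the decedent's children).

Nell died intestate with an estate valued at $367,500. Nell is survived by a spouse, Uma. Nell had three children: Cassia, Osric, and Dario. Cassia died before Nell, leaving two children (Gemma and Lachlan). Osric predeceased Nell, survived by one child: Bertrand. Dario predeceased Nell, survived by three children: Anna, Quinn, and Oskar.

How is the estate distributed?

Uma: $142,500; Gemma: $37,500; Lachlan: $37,500; Bertrand: $75,000; Anna: $25,000; Quinn: $25,000; Oskar: $25,000

Uma first takes $30,000, leaving a balance of $337,500. Uma then takes one-third of the balance ($112,500), for a total of $142,500. The remaining $225,000 passes to the descendants.
The descendants' portion ($225,000) is divided into 3 shares of $75,000: Cassia's $75,000 share passes to Cassia's issue; Osric's $75,000 share passes to Osric's issue; Dario's $75,000 share passes to Dario's issue.
Cassia's share ($75,000) is divided into 2 shares of $37,500: Gemma and Lachlan each take $37,500.
Osric's share ($75,000) passes entirely to Bertrand.
Dario's share ($75,000) is divided into 3 shares of $25,000: Anna, Quinn, and Oskar each take $25,000.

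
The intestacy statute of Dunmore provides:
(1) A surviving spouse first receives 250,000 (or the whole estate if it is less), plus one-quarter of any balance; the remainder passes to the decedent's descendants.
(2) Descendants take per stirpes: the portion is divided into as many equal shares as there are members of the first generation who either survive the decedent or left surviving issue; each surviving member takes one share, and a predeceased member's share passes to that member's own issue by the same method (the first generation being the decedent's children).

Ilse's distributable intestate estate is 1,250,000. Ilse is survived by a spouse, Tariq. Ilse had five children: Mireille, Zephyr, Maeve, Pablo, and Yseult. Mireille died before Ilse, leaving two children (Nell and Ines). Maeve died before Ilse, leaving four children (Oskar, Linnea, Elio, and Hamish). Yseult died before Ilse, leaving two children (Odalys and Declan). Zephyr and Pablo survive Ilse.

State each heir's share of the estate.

Tariq first takes 250,000, leaving a balance of 1,000,000. Tariq then takes one-quarter of the balance (250,000), for a total of 500,000. The remaining 750,000 passes to the descendants.
The descendants' portion (750,000) is divided into 5 shares of 150,000: Zephyr and Pablo each take 150,000; Mireille's 150,000 share passes to Mireille's issue; Maeve's 150,000 share passes to Maeve's issue; Yseult's 150,000 share passes to Yseult's issue.
Mireille's share (150,000) is divided into 2 shares of 75,000: Nell and Ines each take 75,000.
Maeve's share (150,000) is divided into 4 shares of 37,500: Oskar, Linnea, Elio, and Hamish each take 37,500.
Yseult's share (150,000) is divided into 2 shares of 75,000: Odalys and Declan each take 75,000.

Tariq: 500,000; Nell: 75,000; Ines: 75,000; Zephyr: 150,000; Oskar: 37,500; Linnea: 37,500; Elio: 37,500; Hamish: 37,500; Pablo: 150,000; Odalys: 75,000; Declan: 75,000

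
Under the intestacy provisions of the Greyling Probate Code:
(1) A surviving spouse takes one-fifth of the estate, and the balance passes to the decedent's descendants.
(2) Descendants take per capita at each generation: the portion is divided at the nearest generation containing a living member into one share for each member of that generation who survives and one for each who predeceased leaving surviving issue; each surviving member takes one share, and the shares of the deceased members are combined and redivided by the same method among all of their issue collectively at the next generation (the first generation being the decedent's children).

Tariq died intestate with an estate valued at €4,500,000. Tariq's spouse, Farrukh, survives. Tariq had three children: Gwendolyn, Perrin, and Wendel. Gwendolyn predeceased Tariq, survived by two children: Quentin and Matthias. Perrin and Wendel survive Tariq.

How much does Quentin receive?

Quentin receives €600,000.

Farrukh takes one-fifth of €4,500,000 = €900,000. The remaining €3,600,000 passes to the descendants.
The descendants' portion (€3,600,000) is divided at the children's generation into 3 shares of €1,200,000. Perrin and Wendel each take €1,200,000. The remaining share for the deceased Gwendolyn (€1,200,000) is carried to the next generation.
That pool (€1,200,000) is divided at the grandchildren's generation equally among Quentin and Matthias: €600,000 each.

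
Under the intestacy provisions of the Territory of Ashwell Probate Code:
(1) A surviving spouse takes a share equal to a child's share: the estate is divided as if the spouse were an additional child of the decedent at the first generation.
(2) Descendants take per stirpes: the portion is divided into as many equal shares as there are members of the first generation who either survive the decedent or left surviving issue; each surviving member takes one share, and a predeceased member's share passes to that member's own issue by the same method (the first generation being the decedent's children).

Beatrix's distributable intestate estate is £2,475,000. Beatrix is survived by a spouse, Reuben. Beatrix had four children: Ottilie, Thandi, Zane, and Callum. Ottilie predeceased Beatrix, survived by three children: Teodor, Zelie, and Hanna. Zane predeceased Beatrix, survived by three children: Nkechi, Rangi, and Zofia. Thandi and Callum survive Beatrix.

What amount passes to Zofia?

The spouse counts as an additional share at the children's level, so there are 5 primary shares of £495,000. Reuben takes one such share (£495,000).
The children's combined portion (£1,980,000) is divided into 4 shares of £495,000: Thandi and Callum each take £495,000; Ottilie's £495,000 share passes to Ottilie's issue; Zane's £495,000 share passes to Zane's issue.
Ottilie's share (£495,000) is divided into 3 shares of £165,000: Teodor, Zelie, and Hanna each take £165,000.
Zane's share (£495,000) is divided into 3 shares of £165,000: Nkechi, Rangi, and Zofia each take £165,000.

Zofia receives £165,000.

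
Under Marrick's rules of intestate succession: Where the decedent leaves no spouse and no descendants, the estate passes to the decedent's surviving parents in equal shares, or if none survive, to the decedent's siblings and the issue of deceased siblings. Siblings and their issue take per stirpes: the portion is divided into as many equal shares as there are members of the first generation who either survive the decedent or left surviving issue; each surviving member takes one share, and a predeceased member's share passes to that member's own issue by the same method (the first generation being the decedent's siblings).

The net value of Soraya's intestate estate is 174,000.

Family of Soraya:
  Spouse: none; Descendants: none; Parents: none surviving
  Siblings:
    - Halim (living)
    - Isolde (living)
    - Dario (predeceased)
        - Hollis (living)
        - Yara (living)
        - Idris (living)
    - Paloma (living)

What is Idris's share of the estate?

The entire 174,000 passes to the siblings and their issue.
That amount (174,000) is divided into 4 shares of 43,500: Halim, Isolde, and Paloma each take 43,500; Dario's 43,500 share passes to Dario's issue.
Dario's share (43,500) is divided into 3 shares of 14,500: Hollis, Yara, and Idris each take 14,500.

Idris receives 14,500.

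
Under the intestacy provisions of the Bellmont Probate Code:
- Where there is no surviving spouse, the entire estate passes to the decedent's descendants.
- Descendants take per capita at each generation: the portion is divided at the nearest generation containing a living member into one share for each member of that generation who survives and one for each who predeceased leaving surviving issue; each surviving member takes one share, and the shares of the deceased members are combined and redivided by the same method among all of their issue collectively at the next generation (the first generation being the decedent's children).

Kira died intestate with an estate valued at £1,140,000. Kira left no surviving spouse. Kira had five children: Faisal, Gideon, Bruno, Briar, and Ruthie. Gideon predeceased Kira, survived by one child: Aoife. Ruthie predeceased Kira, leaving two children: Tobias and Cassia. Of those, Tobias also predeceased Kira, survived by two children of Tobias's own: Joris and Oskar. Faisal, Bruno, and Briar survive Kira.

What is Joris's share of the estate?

Joris receives £76,000.

The entire £1,140,000 passes to the descendants.
That amount (£1,140,000) is divided at the children's generation into 5 shares of £228,000. Faisal, Bruno, and Briar each take £228,000. The 2 shares of the deceased (Gideon and Ruthie) are combined into a pool of £456,000.
That pool (£456,000) is divided at the grandchildren's generation into 3 shares of £152,000. Aoife and Cassia each take £152,000. The remaining share for the deceased Tobias (£152,000) is carried to the next generation.
That pool (£152,000) is divided at the great-grandchildren's generation equally among Joris and Oskar: £76,000 each.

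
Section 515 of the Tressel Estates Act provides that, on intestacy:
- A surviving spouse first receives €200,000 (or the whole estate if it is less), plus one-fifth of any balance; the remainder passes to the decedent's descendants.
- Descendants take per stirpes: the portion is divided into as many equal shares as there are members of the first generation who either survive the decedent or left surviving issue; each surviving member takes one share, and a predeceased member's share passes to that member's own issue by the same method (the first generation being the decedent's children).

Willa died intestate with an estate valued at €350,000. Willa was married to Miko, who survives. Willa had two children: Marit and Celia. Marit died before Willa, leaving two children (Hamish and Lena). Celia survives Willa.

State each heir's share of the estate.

Miko first takes €200,000, leaving a balance of €150,000. Miko then takes one-fifth of the balance (€30,000), for a total of €230,000. The remaining €120,000 passes to the descendants.
The descendants' portion (€120,000) is divided into 2 shares of €60,000: Celia takes €60,000; Marit's €60,000 share passes to Marit's issue.
Marit's share (€60,000) is divided into 2 shares of €30,000: Hamish and Lena each take €30,000.

Miko: €230,000; Hamish: €30,000; Lena: €30,000; Celia: €60,000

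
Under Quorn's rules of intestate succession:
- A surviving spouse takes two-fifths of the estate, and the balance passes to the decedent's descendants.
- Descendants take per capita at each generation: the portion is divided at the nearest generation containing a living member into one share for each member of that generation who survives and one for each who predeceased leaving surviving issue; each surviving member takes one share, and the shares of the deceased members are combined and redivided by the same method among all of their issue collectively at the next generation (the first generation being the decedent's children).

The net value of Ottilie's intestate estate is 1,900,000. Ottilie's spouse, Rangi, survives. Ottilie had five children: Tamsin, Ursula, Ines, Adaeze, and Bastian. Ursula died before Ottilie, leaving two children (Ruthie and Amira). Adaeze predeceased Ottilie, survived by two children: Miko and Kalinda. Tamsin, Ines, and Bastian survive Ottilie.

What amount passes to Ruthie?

Ruthie receives 114,000.

Rangi takes two-fifths of 1,900,000 = 760,000. The remaining 1,140,000 passes to the descendants.
The descendants' portion (1,140,000) is divided at the children's generation into 5 shares of 228,000. Tamsin, Ines, and Bastian each take 228,000. The 2 shares of the deceased (Ursula and Adaeze) are combined into a pool of 456,000.
That pool (456,000) is divided at the grandchildren's generation equally among Ruthie, Amira, Miko, and Kalinda: 114,000 each.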